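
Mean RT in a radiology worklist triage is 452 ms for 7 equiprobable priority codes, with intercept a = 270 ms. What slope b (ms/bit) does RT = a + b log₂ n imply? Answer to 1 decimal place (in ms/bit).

64.8 ms/bit

b = (452 − 270) / log₂(7) = 182 / 2.8074 = 64.830 ms/bit.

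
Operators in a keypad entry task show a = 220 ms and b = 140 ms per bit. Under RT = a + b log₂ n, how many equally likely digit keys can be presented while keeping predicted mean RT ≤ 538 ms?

140·log₂ n ≤ 538 − 220 = 318, giving log₂ n ≤ 2.2714 and n ≤ 4.828. The largest whole number is 4.

4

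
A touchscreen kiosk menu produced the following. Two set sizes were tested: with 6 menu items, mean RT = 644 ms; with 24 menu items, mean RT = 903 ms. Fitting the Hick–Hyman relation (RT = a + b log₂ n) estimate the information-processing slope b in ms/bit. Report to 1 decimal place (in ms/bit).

129.5 ms/bit

Slope: b = (903 − 644) / (log₂ 24 − log₂ 6) = 259/2.0000 = 129.500 ms/bit.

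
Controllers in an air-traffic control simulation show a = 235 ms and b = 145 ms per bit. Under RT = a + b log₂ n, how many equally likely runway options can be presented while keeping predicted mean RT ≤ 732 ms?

10

145·log₂ n ≤ 732 − 235 = 497, giving log₂ n ≤ 3.4276 and n ≤ 10.760. The largest whole number is 10.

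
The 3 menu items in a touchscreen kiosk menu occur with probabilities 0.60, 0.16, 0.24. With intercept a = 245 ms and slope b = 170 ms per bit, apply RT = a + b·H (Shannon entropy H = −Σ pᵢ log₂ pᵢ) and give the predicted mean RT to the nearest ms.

476 ms

Entropy contributions −pᵢ log₂ pᵢ: 0.4422, 0.4230, 0.4941; sum H = 1.3593 bits.
RT = a + bH = 245 + 170·1.3593 = 476.09 ms.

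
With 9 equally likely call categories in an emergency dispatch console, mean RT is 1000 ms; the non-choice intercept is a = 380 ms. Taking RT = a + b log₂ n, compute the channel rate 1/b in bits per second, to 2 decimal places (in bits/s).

5.11 bits/s

Choice component = 1000 − 380 = 620 ms over log₂(9) = 3.1699 bits.
b = 620 / 3.1699 = 195.588 ms/bit, so 1/b = 5.113 bits/s.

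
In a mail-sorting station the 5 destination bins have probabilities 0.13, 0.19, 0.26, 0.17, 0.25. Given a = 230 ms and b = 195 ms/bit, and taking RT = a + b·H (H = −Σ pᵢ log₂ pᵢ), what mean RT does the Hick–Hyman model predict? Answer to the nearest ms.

H = 0.13·log₂(1/0.13) + 0.19·log₂(1/0.19) + 0.26·log₂(1/0.26) + 0.17·log₂(1/0.17) + 0.25·log₂(1/0.25) = 2.2777 bits.
RT = 230 + 195 × 2.2777 = 674.16 ms.

674 ms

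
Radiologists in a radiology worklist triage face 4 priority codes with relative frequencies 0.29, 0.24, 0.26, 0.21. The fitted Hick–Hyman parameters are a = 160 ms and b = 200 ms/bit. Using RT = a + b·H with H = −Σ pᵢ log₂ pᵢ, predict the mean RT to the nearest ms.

Entropy contributions −pᵢ log₂ pᵢ: 0.5179, 0.4941, 0.5053, 0.4728; sum H = 1.9901 bits.
RT = a + bH = 160 + 200·1.9901 = 558.03 ms.

558 ms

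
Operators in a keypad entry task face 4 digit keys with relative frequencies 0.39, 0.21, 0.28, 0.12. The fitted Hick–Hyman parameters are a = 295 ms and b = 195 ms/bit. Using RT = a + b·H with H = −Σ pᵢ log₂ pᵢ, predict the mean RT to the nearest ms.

662 ms

Entropy contributions −pᵢ log₂ pᵢ: 0.5298, 0.4728, 0.5142, 0.3671; sum H = 1.8839 bits.
RT = a + bH = 295 + 195·1.8839 = 662.36 ms.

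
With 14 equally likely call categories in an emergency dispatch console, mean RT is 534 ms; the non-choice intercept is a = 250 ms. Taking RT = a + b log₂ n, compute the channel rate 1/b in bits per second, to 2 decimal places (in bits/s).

Choice component = 534 − 250 = 284 ms over log₂(14) = 3.8074 bits.
b = 284 / 3.8074 = 74.592 ms/bit, so 1/b = 13.406 bits/s.

13.41 bits/s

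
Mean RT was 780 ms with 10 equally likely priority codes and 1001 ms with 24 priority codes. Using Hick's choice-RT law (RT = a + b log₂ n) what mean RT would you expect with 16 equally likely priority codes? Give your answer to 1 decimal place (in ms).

Fit slope and intercept:
  b = (1001 − 780) / (log₂ 24 − log₂ 10) = 221 / (4.5850 − 3.3219) = 174.975 ms/bit
  a = 780 − 174.975 × 3.3219 = 198.744 ms
Then RT(16) = 198.744 + 174.975 × log₂ 16 = 198.744 + 174.975 × 4 ≈ 898.646 ms.

898.6 ms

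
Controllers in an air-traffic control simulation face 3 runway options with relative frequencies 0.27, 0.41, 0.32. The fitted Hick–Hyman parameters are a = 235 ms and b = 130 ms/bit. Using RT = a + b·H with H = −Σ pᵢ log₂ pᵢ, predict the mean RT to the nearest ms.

Entropy contributions −pᵢ log₂ pᵢ: 0.5100, 0.5274, 0.5260; sum H = 1.5634 bits.
RT = a + bH = 235 + 130·1.5634 = 438.25 ms.

438 ms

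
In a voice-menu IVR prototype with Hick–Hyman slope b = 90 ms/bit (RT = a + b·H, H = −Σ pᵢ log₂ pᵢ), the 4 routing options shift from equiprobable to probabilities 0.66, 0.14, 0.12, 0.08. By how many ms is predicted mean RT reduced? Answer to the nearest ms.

49 ms

Equiprobable entropy H₀ = log₂ 4 = 2.0000 bits.
Skewed entropy H = −Σ pᵢ log₂ pᵢ = 1.4513 bits.
ΔRT = b·(H₀ − H) = 90 × 0.5487 = 49.38 ms.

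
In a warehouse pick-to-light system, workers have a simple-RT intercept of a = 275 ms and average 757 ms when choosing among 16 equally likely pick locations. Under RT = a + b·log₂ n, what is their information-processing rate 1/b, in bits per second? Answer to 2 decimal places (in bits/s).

8.30 bits/s

Choice component = 757 − 275 = 482 ms over log₂(16) = 4 bits.
b = 482 / 4 = 120.500 ms/bit, so 1/b = 8.299 bits/s.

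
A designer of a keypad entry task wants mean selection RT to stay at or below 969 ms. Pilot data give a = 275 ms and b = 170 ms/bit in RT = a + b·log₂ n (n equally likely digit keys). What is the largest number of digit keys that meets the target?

Information budget: (969 − 275)/170 = 4.0824 bits, so n ≤ 2^4.0824 = 16.940 → at most 16.

16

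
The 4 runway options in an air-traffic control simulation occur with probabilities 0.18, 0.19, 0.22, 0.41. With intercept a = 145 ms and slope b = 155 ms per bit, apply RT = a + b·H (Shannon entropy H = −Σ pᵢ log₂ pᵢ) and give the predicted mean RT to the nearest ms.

H = 0.18·log₂(1/0.18) + 0.19·log₂(1/0.19) + 0.22·log₂(1/0.22) + 0.41·log₂(1/0.41) = 1.9085 bits.
RT = 145 + 155 × 1.9085 = 440.82 ms.

441 ms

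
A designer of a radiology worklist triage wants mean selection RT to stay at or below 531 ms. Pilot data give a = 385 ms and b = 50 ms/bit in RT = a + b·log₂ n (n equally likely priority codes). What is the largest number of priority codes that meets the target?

Information budget: (531 − 385)/50 = 2.9200 bits, so n ≤ 2^2.9200 = 7.568 → at most 7.

7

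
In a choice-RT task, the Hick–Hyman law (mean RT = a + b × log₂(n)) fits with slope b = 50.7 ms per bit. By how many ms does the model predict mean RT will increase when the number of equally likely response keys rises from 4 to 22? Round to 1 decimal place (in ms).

ΔRT = (a + b log₂ n₂) − (a + b log₂ n₁) = b·(log₂ n₂ − log₂ n₁).
log₂(22) − log₂(4) = 4.4594 − 2 = 2.4594.
ΔRT = 50.7 × 2.4594 = 124.693 ms.

124.7 ms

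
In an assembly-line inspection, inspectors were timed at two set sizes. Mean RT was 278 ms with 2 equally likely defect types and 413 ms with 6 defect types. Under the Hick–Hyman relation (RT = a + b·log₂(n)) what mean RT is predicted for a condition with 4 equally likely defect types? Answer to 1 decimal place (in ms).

363.2 ms

RT is linear in log₂ n, so two points fix the line:
  b = (413 − 278) / (log₂ 6 − log₂ 2) = 135 / (2.5850 − 1) = 85.176 ms/bit
  a = 278 − 85.176 × 1 = 192.824 ms
Then RT(4) = 192.824 + 85.176 × log₂ 4 = 192.824 + 85.176 × 2 ≈ 363.176 ms.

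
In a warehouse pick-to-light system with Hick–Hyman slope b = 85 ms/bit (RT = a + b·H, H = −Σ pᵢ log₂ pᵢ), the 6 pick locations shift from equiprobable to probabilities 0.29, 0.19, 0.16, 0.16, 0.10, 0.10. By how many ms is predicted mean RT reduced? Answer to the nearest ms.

9 ms

The RT saving is b·ΔH. Equiprobable H₀ = log₂(6) = 2.5850 bits; with the given probabilities H = 2.4835 bits.
b·(H₀ − H) = 85 × (2.5850 − 2.4835) = 8.62 ms.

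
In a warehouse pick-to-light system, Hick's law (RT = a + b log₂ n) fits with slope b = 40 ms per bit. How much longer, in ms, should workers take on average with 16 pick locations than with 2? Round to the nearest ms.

120 ms

ΔRT = (a + b log₂ n₂) − (a + b log₂ n₁) = b·(log₂ n₂ − log₂ n₁).
log₂(16) − log₂(2) = log₂(16/2) = log₂(8) = 3.
ΔRT = 40 × 3.0000 = 120.000 ms.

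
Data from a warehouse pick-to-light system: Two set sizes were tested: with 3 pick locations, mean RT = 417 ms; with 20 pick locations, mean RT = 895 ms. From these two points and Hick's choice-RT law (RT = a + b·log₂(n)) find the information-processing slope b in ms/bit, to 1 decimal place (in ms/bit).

b = (RT₂ − RT₁)/(log₂ n₂ − log₂ n₁) = (895 − 417)/(4.3219 − 1.5850) = 174.646 ms/bit.

174.6 ms/bit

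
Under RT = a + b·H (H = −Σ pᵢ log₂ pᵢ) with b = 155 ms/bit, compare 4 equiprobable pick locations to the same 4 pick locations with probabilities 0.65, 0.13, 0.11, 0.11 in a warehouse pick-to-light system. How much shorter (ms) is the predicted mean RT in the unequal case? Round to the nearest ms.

79 ms

Equiprobable entropy H₀ = log₂ 4 = 2.0000 bits.
Skewed entropy H = −Σ pᵢ log₂ pᵢ = 1.4872 bits.
ΔRT = b·(H₀ − H) = 155 × 0.5128 = 79.49 ms.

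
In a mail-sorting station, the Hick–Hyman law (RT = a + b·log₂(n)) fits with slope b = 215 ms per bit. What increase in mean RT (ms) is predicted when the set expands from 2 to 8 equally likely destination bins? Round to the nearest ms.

430 ms

The intercept a cancels: ΔRT = b·(log₂ n₂ − log₂ n₁) = b·log₂(n₂/n₁).
log₂(8) − log₂(2) = log₂(8/2) = log₂(4) = 2.
ΔRT = 215 × 2.0000 = 430.000 ms.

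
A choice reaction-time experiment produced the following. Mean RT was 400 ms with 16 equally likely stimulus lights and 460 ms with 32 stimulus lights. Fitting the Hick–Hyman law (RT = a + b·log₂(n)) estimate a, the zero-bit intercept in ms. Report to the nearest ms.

160 ms

b = (RT₂ − RT₁)/(log₂ n₂ − log₂ n₁) = (460 − 400)/(5 − 4) = 60 ms/bit.
a = RT₁ − b·log₂ n₁ = 400 − 60 × 4 = 160.000 ms.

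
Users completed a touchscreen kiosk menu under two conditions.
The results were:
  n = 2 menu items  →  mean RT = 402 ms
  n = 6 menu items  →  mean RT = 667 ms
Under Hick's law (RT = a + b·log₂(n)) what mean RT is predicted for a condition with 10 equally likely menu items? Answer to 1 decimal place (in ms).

Fit slope and intercept:
  b = (667 − 402) / (log₂ 6 − log₂ 2) = 265 / (2.5850 − 1) = 167.196 ms/bit
  a = 402 − 167.196 × 1 = 234.804 ms
Then RT(10) = 234.804 + 167.196 × log₂ 10 = 234.804 + 167.196 × 3.3219 ≈ 790.218 ms.

790.2 ms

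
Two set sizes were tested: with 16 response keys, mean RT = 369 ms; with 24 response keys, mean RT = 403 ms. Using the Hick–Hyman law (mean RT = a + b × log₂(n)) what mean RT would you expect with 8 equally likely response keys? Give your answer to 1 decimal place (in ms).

310.9 ms

Fit slope and intercept:
  b = (403 − 369) / (log₂ 24 − log₂ 16) = 34 / (4.5850 − 4) = 58.123 ms/bit
  a = 369 − 58.123 × 4 = 136.506 ms
Then RT(8) = 136.506 + 58.123 × log₂ 8 = 136.506 + 58.123 × 3 ≈ 310.877 ms.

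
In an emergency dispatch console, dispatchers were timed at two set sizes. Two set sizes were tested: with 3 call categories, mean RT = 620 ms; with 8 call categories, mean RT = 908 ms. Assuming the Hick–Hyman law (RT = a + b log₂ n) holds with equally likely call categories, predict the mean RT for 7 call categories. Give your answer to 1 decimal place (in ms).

RT is linear in log₂ n, so two points fix the line:
  b = (908 − 620) / (log₂ 8 − log₂ 3) = 288 / (3 − 1.5850) = 203.528 ms/bit
  a = 620 − 203.528 × 1.5850 = 297.415 ms
Then RT(7) = 297.415 + 203.528 × log₂ 7 = 297.415 + 203.528 × 2.8074 ≈ 868.791 ms.

868.8 ms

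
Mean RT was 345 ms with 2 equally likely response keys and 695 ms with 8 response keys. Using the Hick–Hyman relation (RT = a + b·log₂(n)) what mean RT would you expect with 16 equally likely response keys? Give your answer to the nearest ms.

With log₂ n on the abscissa the relation is linear; from the two conditions:
  b = (695 − 345) / (log₂ 8 − log₂ 2) = 350 / (3 − 1) = 175 ms/bit
  a = 345 − 175 × 1 = 170 ms
Then RT(16) = 170 + 175 × log₂ 16 = 170 + 175 × 4 ≈ 870.000 ms.

870 ms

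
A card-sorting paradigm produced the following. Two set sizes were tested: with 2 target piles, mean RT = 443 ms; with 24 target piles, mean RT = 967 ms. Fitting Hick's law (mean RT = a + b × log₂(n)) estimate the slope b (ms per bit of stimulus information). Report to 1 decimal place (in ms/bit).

Slope: b = (967 − 443) / (log₂ 24 − log₂ 2) = 524/3.5850 = 146.166 ms/bit.

146.2 ms/bit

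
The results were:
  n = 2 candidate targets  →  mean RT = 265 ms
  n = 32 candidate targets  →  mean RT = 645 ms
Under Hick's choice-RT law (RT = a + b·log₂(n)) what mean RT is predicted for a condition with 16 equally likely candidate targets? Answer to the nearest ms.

550 ms

RT is linear in log₂ n, so two points fix the line:
  b = (645 − 265) / (log₂ 32 − log₂ 2) = 380 / (5 − 1) = 95 ms/bit
  a = 265 − 95 × 1 = 170 ms
Then RT(16) = 170 + 95 × log₂ 16 = 170 + 95 × 4 ≈ 550.000 ms.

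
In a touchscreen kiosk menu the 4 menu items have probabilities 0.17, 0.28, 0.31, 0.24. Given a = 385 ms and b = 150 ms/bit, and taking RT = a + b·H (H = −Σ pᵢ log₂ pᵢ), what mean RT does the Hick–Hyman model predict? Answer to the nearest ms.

H = 0.17·log₂(1/0.17) + 0.28·log₂(1/0.28) + 0.31·log₂(1/0.31) + 0.24·log₂(1/0.24) = 1.9667 bits.
RT = 385 + 150 × 1.9667 = 680.01 ms.

680 ms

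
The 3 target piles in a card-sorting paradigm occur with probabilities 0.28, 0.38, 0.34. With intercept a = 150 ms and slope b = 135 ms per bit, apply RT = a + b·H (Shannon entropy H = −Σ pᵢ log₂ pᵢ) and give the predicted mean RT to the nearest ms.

362 ms

H = 0.28·log₂(1/0.28) + 0.38·log₂(1/0.38) + 0.34·log₂(1/0.34) = 1.5738 bits.
RT = 150 + 135 × 1.5738 = 362.47 ms.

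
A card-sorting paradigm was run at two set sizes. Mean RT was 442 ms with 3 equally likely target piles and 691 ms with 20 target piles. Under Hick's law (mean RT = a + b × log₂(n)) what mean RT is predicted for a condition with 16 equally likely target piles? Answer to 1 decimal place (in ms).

RT is linear in log₂ n, so two points fix the line:
  b = (691 − 442) / (log₂ 20 − log₂ 3) = 249 / (4.3219 − 1.5850) = 90.977 ms/bit
  a = 442 − 90.977 × 1.5850 = 297.805 ms
Then RT(16) = 297.805 + 90.977 × log₂ 16 = 297.805 + 90.977 × 4 ≈ 661.712 ms.

661.7 ms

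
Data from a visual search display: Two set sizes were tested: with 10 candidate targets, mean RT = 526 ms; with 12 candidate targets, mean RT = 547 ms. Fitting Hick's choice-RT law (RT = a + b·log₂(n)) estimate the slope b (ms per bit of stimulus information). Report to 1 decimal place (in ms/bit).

79.8 ms/bit

Slope: b = (547 − 526) / (log₂ 12 − log₂ 10) = 21/0.2630 = 79.837 ms/bit.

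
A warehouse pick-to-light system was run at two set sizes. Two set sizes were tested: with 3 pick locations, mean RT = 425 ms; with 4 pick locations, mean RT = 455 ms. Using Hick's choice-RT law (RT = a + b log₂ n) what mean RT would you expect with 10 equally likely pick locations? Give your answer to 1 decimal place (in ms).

Solve the two-equation system in a and b:
  b = (455 − 425) / (log₂ 4 − log₂ 3) = 30 / (2 − 1.5850) = 72.283 ms/bit
  a = 425 − 72.283 × 1.5850 = 310.435 ms
Then RT(10) = 310.435 + 72.283 × log₂ 10 = 310.435 + 72.283 × 3.3219 ≈ 550.552 ms.

550.6 ms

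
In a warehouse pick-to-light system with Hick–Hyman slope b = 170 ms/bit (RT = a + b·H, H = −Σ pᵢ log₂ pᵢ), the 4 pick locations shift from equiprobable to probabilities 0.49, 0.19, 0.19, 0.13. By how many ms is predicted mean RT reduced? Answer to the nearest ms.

Equiprobable entropy H₀ = log₂ 4 = 2.0000 bits.
Skewed entropy H = −Σ pᵢ log₂ pᵢ = 1.7974 bits.
ΔRT = b·(H₀ − H) = 170 × 0.2026 = 34.45 ms.

34 ms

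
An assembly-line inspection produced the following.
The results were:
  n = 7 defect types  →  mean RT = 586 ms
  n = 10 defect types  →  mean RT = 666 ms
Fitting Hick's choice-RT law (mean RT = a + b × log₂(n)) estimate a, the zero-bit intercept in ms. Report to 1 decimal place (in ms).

149.5 ms

The slope on a log₂ axis is (666 − 586) / (3.3219 − 2.8074) = 155.469 ms/bit.
Intercept: a = 586 − 155.469·log₂(7) = 149.544 ms.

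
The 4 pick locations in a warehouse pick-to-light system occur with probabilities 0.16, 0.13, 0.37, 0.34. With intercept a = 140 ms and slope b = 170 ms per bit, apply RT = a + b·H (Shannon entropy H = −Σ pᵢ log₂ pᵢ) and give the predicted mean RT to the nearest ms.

Entropy contributions −pᵢ log₂ pᵢ: 0.4230, 0.3826, 0.5307, 0.5292; sum H = 1.8656 bits.
RT = a + bH = 140 + 170·1.8656 = 457.15 ms.

457 ms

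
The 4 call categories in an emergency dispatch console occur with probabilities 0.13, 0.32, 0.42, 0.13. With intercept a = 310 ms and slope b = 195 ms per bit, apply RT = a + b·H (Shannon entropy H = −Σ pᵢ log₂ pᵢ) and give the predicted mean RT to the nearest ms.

664 ms

H = 0.13·log₂(1/0.13) + 0.32·log₂(1/0.32) + 0.42·log₂(1/0.42) + 0.13·log₂(1/0.13) = 1.8170 bits.
RT = 310 + 195 × 1.8170 = 664.31 ms.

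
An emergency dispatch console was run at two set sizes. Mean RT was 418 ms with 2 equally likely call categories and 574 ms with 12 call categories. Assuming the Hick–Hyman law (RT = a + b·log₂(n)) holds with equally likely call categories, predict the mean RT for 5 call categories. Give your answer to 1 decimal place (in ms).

With log₂ n on the abscissa the relation is linear; from the two conditions:
  b = (574 − 418) / (log₂ 12 − log₂ 2) = 156 / (3.5850 − 1) = 60.349 ms/bit
  a = 418 − 60.349 × 1 = 357.651 ms
Then RT(5) = 357.651 + 60.349 × log₂ 5 = 357.651 + 60.349 × 2.3219 ≈ 497.777 ms.

497.8 ms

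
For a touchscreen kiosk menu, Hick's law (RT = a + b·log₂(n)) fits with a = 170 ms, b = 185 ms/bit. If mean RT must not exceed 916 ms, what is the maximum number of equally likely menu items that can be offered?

16

Set 170 + 185·log₂ n ≤ 916 → log₂ n ≤ (916 − 170)/185 = 4.0324.
So n ≤ 2^4.0324 = 16.364; the largest integer n is 16.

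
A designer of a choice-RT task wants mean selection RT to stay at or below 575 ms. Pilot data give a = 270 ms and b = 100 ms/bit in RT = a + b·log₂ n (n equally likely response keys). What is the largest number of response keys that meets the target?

8

Information budget: (575 − 270)/100 = 3.0500 bits, so n ≤ 2^3.0500 = 8.282 → at most 8.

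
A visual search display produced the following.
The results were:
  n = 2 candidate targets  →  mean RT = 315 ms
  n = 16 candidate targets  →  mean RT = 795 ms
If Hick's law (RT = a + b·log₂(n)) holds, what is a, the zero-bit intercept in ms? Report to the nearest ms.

155 ms

b = (RT₂ − RT₁)/(log₂ n₂ − log₂ n₁) = (795 − 315)/(4 − 1) = 160 ms/bit.
Intercept: a = 315 − 160·log₂(2) = 155.000 ms.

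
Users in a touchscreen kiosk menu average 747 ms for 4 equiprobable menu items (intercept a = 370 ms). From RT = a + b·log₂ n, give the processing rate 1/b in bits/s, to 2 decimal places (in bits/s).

5.31 bits/s

b = (747 − 370)/log₂ 4 = 377/2 = 188.500 ms per bit = 0.18850 s/bit; the reciprocal is 5.305 bits/s.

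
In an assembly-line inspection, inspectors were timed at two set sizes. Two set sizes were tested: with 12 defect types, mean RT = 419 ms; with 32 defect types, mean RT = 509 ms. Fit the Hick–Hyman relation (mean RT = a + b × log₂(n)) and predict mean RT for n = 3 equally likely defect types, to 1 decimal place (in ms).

Fit slope and intercept:
  b = (509 − 419) / (log₂ 32 − log₂ 12) = 90 / (5 − 3.5850) = 63.603 ms/bit
  a = 419 − 63.603 × 3.5850 = 190.987 ms
Then RT(3) = 190.987 + 63.603 × log₂ 3 = 190.987 + 63.603 × 1.5850 ≈ 291.795 ms.

291.8 ms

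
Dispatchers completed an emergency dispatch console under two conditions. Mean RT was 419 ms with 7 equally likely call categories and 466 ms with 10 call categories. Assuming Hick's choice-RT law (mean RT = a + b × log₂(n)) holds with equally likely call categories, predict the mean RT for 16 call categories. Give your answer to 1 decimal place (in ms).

527.9 ms

Fit slope and intercept:
  b = (466 − 419) / (log₂ 10 − log₂ 7) = 47 / (3.3219 − 2.8074) = 91.338 ms/bit
  a = 419 − 91.338 × 2.8074 = 162.582 ms
Then RT(16) = 162.582 + 91.338 × log₂ 16 = 162.582 + 91.338 × 4 ≈ 527.934 ms.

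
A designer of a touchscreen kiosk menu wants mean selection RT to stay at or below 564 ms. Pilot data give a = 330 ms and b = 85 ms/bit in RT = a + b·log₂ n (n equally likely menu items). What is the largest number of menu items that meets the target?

6

85·log₂ n ≤ 564 − 330 = 234, giving log₂ n ≤ 2.7529 and n ≤ 6.741. The largest whole number is 6.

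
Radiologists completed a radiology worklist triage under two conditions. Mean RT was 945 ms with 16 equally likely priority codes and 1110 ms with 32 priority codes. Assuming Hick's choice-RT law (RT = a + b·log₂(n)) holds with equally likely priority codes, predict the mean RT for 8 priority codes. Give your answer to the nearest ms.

780 ms

With log₂ n on the abscissa the relation is linear; from the two conditions:
  b = (1110 − 945) / (log₂ 32 − log₂ 16) = 165 / (5 − 4) = 165 ms/bit
  a = 945 − 165 × 4 = 285 ms
Then RT(8) = 285 + 165 × log₂ 8 = 285 + 165 × 3 ≈ 780.000 ms.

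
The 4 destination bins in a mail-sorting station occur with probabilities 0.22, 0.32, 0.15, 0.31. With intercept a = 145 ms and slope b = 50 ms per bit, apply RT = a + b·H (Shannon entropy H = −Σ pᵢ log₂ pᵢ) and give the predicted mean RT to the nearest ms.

H = 0.22·log₂(1/0.22) + 0.32·log₂(1/0.32) + 0.15·log₂(1/0.15) + 0.31·log₂(1/0.31) = 1.9409 bits.
RT = 145 + 50 × 1.9409 = 242.05 ms.

242 ms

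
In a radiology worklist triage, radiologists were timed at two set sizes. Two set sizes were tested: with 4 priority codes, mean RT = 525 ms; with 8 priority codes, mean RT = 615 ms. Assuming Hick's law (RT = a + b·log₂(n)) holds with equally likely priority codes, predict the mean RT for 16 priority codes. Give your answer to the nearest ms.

705 ms

Fit slope and intercept:
  b = (615 − 525) / (log₂ 8 − log₂ 4) = 90 / (3 − 2) = 90 ms/bit
  a = 525 − 90 × 2 = 345 ms
Then RT(16) = 345 + 90 × log₂ 16 = 345 + 90 × 4 ≈ 705.000 ms.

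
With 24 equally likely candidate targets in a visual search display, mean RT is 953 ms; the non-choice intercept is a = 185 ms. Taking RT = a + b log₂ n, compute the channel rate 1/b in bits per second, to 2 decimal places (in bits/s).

Choice component = 953 − 185 = 768 ms over log₂(24) = 4.5850 bits.
b = 768 / 4.5850 = 167.504 ms/bit, so 1/b = 5.970 bits/s.

5.97 bits/s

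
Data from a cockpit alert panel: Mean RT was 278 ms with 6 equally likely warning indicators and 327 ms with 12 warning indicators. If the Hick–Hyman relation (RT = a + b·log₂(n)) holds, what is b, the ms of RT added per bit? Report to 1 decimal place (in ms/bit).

Slope: b = (327 − 278) / (log₂ 12 − log₂ 6) = 49/1.0000 = 49.000 ms/bit.

49.0 ms/bit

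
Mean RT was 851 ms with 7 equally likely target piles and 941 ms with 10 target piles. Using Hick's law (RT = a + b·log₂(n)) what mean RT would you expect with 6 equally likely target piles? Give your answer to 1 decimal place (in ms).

812.1 ms

Solve the two-equation system in a and b:
  b = (941 − 851) / (log₂ 10 − log₂ 7) = 90 / (3.3219 − 2.8074) = 174.902 ms/bit
  a = 851 − 174.902 × 2.8074 = 359.987 ms
Then RT(6) = 359.987 + 174.902 × log₂ 6 = 359.987 + 174.902 × 2.5850 ≈ 812.103 ms.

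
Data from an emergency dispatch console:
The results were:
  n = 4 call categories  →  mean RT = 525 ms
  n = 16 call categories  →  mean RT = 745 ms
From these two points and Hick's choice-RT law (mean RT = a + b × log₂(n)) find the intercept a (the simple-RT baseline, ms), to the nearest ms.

305 ms

b = (RT₂ − RT₁)/(log₂ n₂ − log₂ n₁) = (745 − 525)/(4 − 2) = 110 ms/bit.
a = RT₁ − b·log₂ n₁ = 525 − 110 × 2 = 305.000 ms.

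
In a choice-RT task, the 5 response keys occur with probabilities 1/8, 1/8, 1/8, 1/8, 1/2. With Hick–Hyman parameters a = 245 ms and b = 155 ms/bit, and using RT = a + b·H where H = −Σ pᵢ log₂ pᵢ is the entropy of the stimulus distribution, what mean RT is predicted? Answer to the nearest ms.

H = −Σ pᵢ log₂ pᵢ = 0.125·3 + 0.125·3 + 0.125·3 + 0.125·3 + 0.5·1 = 2.000 bits.
RT = 245 + 155 × 2.000 = 555.00 ms.

555 ms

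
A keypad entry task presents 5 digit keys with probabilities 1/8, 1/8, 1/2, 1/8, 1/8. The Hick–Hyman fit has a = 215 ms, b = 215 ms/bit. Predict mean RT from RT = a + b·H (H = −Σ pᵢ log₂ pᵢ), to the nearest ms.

H = −Σ pᵢ log₂ pᵢ = 0.125·3 + 0.125·3 + 0.5·1 + 0.125·3 + 0.125·3 = 2.000 bits.
RT = 215 + 215 × 2.000 = 645.00 ms.

645 ms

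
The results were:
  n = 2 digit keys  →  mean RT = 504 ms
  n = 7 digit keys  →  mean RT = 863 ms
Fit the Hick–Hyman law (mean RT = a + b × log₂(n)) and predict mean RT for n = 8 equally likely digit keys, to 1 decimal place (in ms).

901.3 ms

Solve the two-equation system in a and b:
  b = (863 − 504) / (log₂ 7 − log₂ 2) = 359 / (2.8074 − 1) = 198.633 ms/bit
  a = 504 − 198.633 × 1 = 305.367 ms
Then RT(8) = 305.367 + 198.633 × log₂ 8 = 305.367 + 198.633 × 3 ≈ 901.266 ms.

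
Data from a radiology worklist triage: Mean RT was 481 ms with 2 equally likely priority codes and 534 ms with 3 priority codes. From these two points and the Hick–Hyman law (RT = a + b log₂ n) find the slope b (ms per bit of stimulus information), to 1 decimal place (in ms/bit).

Slope: b = (534 − 481) / (log₂ 3 − log₂ 2) = 53/0.5850 = 90.604 ms/bit.

90.6 ms/bit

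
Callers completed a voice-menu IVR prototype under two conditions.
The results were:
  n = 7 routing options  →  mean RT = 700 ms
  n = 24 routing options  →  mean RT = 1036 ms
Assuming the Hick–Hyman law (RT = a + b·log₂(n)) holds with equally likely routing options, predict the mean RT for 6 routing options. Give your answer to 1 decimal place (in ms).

658.0 ms

Solve the two-equation system in a and b:
  b = (1036 − 700) / (log₂ 24 − log₂ 7) = 336 / (4.5850 − 2.8074) = 189.018 ms/bit
  a = 700 − 189.018 × 2.8074 = 169.359 ms
Then RT(6) = 169.359 + 189.018 × log₂ 6 = 169.359 + 189.018 × 2.5850 ≈ 657.964 ms.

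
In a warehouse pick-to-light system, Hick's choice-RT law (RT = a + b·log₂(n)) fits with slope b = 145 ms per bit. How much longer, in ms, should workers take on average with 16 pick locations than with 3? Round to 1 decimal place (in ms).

The intercept a cancels: ΔRT = b·(log₂ n₂ − log₂ n₁) = b·log₂(n₂/n₁).
log₂(16) − log₂(3) = 4 − 1.5850 = 2.4150.
ΔRT = 145 × 2.4150 = 350.180 ms.

350.2 ms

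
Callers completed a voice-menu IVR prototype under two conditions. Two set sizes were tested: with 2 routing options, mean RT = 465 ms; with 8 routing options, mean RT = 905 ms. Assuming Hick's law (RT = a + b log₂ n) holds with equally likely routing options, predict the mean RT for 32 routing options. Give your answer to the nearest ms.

1345 ms

With log₂ n on the abscissa the relation is linear; from the two conditions:
  b = (905 − 465) / (log₂ 8 − log₂ 2) = 440 / (3 − 1) = 220 ms/bit
  a = 465 − 220 × 1 = 245 ms
Then RT(32) = 245 + 220 × log₂ 32 = 245 + 220 × 5 ≈ 1345.000 ms.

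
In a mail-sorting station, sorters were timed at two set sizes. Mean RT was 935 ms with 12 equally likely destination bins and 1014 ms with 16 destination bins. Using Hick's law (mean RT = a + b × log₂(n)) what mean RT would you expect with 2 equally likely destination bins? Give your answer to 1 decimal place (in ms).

RT is linear in log₂ n, so two points fix the line:
  b = (1014 − 935) / (log₂ 16 − log₂ 12) = 79 / (4 − 3.5850) = 190.344 ms/bit
  a = 935 − 190.344 × 3.5850 = 252.623 ms
Then RT(2) = 252.623 + 190.344 × log₂ 2 = 252.623 + 190.344 × 1 ≈ 442.967 ms.

443.0 ms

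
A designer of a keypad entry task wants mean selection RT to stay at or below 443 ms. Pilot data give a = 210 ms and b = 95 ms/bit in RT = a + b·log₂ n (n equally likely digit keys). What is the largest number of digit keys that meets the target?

5

95·log₂ n ≤ 443 − 210 = 233, giving log₂ n ≤ 2.4526 and n ≤ 5.474. The largest whole number is 5.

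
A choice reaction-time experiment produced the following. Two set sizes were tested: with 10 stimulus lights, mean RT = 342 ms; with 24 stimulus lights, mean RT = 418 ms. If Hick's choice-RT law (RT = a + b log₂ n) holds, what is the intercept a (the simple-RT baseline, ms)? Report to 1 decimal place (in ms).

Slope: b = (418 − 342) / (log₂ 24 − log₂ 10) = 76/1.2630 = 60.173 ms/bit.
a = RT₁ − b·log₂ n₁ = 342 − 60.173 × 3.3219 = 142.111 ms.

142.1 ms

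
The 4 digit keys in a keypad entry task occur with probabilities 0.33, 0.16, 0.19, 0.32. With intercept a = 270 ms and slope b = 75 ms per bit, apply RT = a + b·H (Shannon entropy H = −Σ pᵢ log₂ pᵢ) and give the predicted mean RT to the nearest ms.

415 ms

Entropy contributions −pᵢ log₂ pᵢ: 0.5278, 0.4230, 0.4552, 0.5260; sum H = 1.9321 bits.
RT = a + bH = 270 + 75·1.9321 = 414.91 ms.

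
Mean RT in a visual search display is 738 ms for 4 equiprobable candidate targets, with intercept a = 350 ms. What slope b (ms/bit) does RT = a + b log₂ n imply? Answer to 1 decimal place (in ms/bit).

194.0 ms/bit

b = (738 − 350) / log₂(4) = 388 / 2 = 194.000 ms/bit.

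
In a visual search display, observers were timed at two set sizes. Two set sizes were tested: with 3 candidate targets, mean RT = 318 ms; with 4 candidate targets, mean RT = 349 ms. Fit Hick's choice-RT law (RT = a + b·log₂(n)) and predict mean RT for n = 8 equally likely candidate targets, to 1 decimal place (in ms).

RT is linear in log₂ n, so two points fix the line:
  b = (349 − 318) / (log₂ 4 − log₂ 3) = 31 / (2 − 1.5850) = 74.692 ms/bit
  a = 318 − 74.692 × 1.5850 = 199.616 ms
Then RT(8) = 199.616 + 74.692 × log₂ 8 = 199.616 + 74.692 × 3 ≈ 423.692 ms.

423.7 ms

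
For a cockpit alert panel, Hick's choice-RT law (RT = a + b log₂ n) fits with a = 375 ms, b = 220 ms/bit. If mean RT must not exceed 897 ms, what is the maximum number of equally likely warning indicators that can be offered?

Information budget: (897 − 375)/220 = 2.3727 bits, so n ≤ 2^2.3727 = 5.179 → at most 5.

5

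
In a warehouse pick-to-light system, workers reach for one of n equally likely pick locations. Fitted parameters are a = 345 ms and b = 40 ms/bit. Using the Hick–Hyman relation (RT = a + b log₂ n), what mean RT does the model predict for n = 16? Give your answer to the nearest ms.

505 ms

log₂(16) = 4 bits, so RT = 345 + 40 × 4 ≈ 505.000 ms.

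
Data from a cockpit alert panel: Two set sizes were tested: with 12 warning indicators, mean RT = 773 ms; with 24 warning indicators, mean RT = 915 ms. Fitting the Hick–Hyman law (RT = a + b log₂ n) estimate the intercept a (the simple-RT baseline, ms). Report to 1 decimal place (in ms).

263.9 ms

b = (RT₂ − RT₁)/(log₂ n₂ − log₂ n₁) = (915 − 773)/(4.5850 − 3.5850) = 142.000 ms/bit.
a = RT₁ − b·log₂ n₁ = 773 − 142.000 × 3.5850 = 263.935 ms.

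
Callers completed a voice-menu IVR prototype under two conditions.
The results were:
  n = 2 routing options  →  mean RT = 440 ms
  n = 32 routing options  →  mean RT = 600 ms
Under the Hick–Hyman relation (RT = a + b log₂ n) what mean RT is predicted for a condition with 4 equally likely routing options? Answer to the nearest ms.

480 ms

With log₂ n on the abscissa the relation is linear; from the two conditions:
  b = (600 − 440) / (log₂ 32 − log₂ 2) = 160 / (5 − 1) = 40 ms/bit
  a = 440 − 40 × 1 = 400 ms
Then RT(4) = 400 + 40 × log₂ 4 = 400 + 40 × 2 ≈ 480.000 ms.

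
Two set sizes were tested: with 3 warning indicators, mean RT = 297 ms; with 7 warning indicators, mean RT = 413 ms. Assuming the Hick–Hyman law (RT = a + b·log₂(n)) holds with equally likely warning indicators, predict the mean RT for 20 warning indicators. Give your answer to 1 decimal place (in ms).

556.7 ms

Fit slope and intercept:
  b = (413 − 297) / (log₂ 7 − log₂ 3) = 116 / (2.8074 − 1.5850) = 94.896 ms/bit
  a = 297 − 94.896 × 1.5850 = 146.594 ms
Then RT(20) = 146.594 + 94.896 × log₂ 20 = 146.594 + 94.896 × 4.3219 ≈ 556.727 ms.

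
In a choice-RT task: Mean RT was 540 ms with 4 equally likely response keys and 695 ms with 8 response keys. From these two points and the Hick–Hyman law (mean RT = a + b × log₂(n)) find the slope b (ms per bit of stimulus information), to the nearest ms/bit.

b = (RT₂ − RT₁)/(log₂ n₂ − log₂ n₁) = (695 − 540)/(3 − 2) = 155 ms/bit.

155 ms/bit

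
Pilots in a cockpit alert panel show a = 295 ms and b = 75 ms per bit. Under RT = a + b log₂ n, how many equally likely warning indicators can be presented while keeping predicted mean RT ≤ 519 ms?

7

75·log₂ n ≤ 519 − 295 = 224, giving log₂ n ≤ 2.9867 and n ≤ 7.926. The largest whole number is 7.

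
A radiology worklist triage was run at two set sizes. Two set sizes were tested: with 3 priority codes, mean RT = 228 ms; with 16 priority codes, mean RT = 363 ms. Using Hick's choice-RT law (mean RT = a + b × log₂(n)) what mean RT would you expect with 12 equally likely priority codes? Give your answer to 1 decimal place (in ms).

339.8 ms

Solve the two-equation system in a and b:
  b = (363 − 228) / (log₂ 16 − log₂ 3) = 135 / (4 − 1.5850) = 55.900 ms/bit
  a = 228 − 55.900 × 1.5850 = 139.401 ms
Then RT(12) = 139.401 + 55.900 × log₂ 12 = 139.401 + 55.900 × 3.5850 ≈ 339.800 ms.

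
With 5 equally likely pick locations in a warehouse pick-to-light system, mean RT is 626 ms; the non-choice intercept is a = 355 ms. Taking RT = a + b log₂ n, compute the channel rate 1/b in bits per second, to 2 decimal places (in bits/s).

8.57 bits/s

b = (626 − 355)/log₂ 5 = 271/2.3219 = 116.713 ms per bit = 0.11671 s/bit; the reciprocal is 8.568 bits/s.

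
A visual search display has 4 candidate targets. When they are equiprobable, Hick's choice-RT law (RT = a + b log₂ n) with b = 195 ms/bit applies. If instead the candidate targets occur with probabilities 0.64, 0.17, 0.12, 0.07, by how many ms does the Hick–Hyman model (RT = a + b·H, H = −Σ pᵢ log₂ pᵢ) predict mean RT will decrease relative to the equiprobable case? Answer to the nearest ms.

101 ms

Equiprobable entropy H₀ = log₂ 4 = 2.0000 bits.
Skewed entropy H = −Σ pᵢ log₂ pᵢ = 1.4823 bits.
ΔRT = b·(H₀ − H) = 195 × 0.5177 = 100.96 ms.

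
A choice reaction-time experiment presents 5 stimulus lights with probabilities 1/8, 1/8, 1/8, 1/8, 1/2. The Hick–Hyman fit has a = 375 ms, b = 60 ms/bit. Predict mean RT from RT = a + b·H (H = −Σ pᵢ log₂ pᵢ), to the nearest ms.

495 ms

H = −Σ pᵢ log₂ pᵢ = 0.125·3 + 0.125·3 + 0.125·3 + 0.125·3 + 0.5·1 = 2.000 bits.
RT = 375 + 60 × 2.000 = 495.00 ms.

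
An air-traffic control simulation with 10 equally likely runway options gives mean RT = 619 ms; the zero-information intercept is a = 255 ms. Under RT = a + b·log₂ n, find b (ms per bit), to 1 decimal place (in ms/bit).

109.6 ms/bit

10 alternatives carry log₂ 10 = 3.3219 bits; the choice cost is 619 − 255 = 364 ms, so b = 364/3.3219 = 109.575 ms/bit.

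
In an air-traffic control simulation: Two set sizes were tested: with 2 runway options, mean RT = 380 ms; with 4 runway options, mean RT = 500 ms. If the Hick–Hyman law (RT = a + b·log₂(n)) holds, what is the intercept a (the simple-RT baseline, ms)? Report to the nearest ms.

260 ms

The slope on a log₂ axis is (500 − 380) / (2 − 1) = 120 ms/bit.
Intercept: a = 380 − 120·log₂(2) = 260.000 ms.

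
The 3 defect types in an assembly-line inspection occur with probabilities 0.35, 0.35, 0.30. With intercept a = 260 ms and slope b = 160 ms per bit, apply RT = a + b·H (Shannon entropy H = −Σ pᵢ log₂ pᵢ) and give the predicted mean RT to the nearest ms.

513 ms

H = 0.35·log₂(1/0.35) + 0.35·log₂(1/0.35) + 0.30·log₂(1/0.30) = 1.5813 bits.
RT = 260 + 160 × 1.5813 = 513.01 ms.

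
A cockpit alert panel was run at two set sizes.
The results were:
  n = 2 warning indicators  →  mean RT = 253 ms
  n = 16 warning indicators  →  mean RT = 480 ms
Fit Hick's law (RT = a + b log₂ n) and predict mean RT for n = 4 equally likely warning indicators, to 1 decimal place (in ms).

328.7 ms

RT is linear in log₂ n, so two points fix the line:
  b = (480 − 253) / (log₂ 16 − log₂ 2) = 227 / (4 − 1) = 75.667 ms/bit
  a = 253 − 75.667 × 1 = 177.333 ms
Then RT(4) = 177.333 + 75.667 × log₂ 4 = 177.333 + 75.667 × 2 ≈ 328.667 ms.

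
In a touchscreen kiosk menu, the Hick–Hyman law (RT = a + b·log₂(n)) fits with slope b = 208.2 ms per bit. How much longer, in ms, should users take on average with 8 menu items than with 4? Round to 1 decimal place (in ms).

208.2 ms

The intercept a cancels: ΔRT = b·(log₂ n₂ − log₂ n₁) = b·log₂(n₂/n₁).
log₂(8) − log₂(4) = log₂(8/4) = log₂(2) = 1.
ΔRT = 208.2 × 1.0000 = 208.200 ms.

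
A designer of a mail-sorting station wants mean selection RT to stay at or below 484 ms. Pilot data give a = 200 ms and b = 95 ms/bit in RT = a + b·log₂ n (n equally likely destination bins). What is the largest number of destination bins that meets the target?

Set 200 + 95·log₂ n ≤ 484 → log₂ n ≤ (484 − 200)/95 = 2.9895.
So n ≤ 2^2.9895 = 7.942; the largest integer n is 7.

7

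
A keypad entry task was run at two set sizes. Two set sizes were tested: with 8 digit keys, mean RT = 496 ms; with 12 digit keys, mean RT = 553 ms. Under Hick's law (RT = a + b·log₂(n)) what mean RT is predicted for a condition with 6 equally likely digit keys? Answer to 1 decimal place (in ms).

RT is linear in log₂ n, so two points fix the line:
  b = (553 − 496) / (log₂ 12 − log₂ 8) = 57 / (3.5850 − 3) = 97.442 ms/bit
  a = 496 − 97.442 × 3 = 203.674 ms
Then RT(6) = 203.674 + 97.442 × log₂ 6 = 203.674 + 97.442 × 2.5850 ≈ 455.558 ms.

455.6 ms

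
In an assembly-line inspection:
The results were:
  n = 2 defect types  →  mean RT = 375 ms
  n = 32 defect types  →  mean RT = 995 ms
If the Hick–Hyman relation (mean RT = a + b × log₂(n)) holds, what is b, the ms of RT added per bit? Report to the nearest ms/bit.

b = (RT₂ − RT₁)/(log₂ n₂ − log₂ n₁) = (995 − 375)/(5 − 1) = 155 ms/bit.

155 ms/bit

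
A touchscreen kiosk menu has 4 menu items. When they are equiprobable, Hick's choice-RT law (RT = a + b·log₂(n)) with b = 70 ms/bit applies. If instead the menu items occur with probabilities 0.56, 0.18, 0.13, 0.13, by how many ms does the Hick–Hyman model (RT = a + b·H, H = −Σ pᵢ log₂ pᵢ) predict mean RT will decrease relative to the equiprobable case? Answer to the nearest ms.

22 ms

Equiprobable entropy H₀ = log₂ 4 = 2.0000 bits.
Skewed entropy H = −Σ pᵢ log₂ pᵢ = 1.6790 bits.
ΔRT = b·(H₀ − H) = 70 × 0.3210 = 22.47 ms.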